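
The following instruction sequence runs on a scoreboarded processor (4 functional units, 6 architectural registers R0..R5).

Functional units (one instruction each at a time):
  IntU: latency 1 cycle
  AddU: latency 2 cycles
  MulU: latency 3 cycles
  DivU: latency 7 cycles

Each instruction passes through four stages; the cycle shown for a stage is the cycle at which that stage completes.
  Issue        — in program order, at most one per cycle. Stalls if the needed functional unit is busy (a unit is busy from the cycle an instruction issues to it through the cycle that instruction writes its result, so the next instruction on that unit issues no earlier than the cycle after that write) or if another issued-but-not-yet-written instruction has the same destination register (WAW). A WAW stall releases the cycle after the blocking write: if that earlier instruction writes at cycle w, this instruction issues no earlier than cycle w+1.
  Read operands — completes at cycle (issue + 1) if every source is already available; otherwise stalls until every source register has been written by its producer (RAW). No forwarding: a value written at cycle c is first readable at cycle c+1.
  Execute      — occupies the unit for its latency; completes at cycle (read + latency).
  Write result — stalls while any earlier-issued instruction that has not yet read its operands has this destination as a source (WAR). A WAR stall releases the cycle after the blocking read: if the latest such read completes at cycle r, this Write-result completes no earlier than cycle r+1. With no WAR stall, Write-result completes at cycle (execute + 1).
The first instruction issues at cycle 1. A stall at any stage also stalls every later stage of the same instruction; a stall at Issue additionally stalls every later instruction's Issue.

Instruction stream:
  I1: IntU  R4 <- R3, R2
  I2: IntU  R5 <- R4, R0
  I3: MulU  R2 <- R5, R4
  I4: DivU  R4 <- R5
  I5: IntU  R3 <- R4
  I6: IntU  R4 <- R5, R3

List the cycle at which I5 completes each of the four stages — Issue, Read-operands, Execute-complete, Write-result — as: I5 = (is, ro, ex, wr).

cycle 1: I1 issues→IntU
cycle 2: I1 reads
cycle 3: I1 exec-done
cycle 4: I1 writes R4
cycle 5: I2 issues→IntU
cycle 6: I2 reads, I3 issues→MulU
cycle 7: I2 exec-done, I4 issues→DivU
cycle 8: I2 writes R5
cycle 9: I3 reads, I4 reads, I5 issues→IntU
cycle 12: I3 exec-done
cycle 13: I3 writes R2
cycle 16: I4 exec-done
cycle 17: I4 writes R4
cycle 18: I5 reads
cycle 19: I5 exec-done
cycle 20: I5 writes R3
cycle 21: I6 issues→IntU
cycle 22: I6 reads
cycle 23: I6 exec-done
cycle 24: I6 writes R4

I5 = (9, 18, 19, 20)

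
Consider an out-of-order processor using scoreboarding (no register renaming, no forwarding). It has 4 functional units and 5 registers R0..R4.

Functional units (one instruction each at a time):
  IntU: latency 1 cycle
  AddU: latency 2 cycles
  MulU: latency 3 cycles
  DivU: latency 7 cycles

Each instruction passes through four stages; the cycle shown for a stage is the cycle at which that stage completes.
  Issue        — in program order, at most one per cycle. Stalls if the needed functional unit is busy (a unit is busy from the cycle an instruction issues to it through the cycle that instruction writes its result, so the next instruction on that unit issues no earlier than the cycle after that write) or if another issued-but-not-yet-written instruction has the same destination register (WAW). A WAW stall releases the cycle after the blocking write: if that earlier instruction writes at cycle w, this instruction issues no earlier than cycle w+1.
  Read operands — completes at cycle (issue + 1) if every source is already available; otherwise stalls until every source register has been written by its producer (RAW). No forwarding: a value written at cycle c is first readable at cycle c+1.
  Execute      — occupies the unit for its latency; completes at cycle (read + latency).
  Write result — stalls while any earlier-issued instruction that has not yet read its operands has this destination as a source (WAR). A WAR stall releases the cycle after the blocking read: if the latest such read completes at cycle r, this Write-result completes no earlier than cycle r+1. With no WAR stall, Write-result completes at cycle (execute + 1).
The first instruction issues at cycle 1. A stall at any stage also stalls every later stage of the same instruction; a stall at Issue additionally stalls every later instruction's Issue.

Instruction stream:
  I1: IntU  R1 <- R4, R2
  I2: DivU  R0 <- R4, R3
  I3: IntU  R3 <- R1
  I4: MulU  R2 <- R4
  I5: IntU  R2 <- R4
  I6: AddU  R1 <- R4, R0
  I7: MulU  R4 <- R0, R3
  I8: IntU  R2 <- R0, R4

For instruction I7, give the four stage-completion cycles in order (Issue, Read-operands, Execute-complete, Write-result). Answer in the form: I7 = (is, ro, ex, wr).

I7 = (14, 15, 18, 19)

I1  is:1  ro:2  ex:3  wr:4
I2  is:2  ro:3  ex:10  wr:11
I3  is:5  ro:6  ex:7  wr:8  — struct: IntU busy until I1 writes@4
I4  is:6  ro:7  ex:10  wr:11
I5  is:12  ro:13  ex:14  wr:15  — WAW R2: wait I4 write@11
I6  is:13  ro:14  ex:16  wr:17
I7  is:14  ro:15  ex:18  wr:19
I8  is:16  ro:20  ex:21  wr:22  — struct: IntU busy until I5 writes@15, RAW R4: wait I7 write@19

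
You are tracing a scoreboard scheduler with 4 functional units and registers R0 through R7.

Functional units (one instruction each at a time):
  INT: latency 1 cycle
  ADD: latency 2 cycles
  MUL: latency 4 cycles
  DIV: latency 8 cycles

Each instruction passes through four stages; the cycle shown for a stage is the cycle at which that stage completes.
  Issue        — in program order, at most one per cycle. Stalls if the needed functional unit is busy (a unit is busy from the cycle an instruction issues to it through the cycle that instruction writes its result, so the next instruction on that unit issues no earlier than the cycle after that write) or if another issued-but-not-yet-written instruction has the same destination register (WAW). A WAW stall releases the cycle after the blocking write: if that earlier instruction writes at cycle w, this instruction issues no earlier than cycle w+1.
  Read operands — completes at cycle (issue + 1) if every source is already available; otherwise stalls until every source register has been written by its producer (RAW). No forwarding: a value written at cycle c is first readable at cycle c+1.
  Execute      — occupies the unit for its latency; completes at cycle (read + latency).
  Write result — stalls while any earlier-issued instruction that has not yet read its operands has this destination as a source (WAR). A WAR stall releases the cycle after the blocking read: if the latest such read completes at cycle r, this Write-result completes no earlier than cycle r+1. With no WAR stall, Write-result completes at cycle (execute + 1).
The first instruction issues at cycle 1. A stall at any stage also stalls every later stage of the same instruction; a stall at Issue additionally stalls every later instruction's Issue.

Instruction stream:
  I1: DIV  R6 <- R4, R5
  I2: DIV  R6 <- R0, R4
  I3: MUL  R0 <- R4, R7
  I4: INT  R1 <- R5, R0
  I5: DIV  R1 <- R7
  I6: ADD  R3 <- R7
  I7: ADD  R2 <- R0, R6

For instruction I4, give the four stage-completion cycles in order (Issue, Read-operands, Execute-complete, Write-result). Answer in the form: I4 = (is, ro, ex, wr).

I4 = (14, 20, 21, 22)

cycle 1: I1 dispatched to DIV
cycle 2: I1 operands ready
cycle 10: I1 complete
cycle 11: R6←I1
cycle 12: I2 dispatched to DIV
cycle 13: I2 operands ready · I3 dispatched to MUL
cycle 14: I3 operands ready · I4 dispatched to INT
cycle 18: I3 complete
cycle 19: R0←I3
cycle 20: I4 operands ready
cycle 21: I2 complete · I4 complete
cycle 22: R6←I2 · R1←I4
cycle 23: I5 dispatched to DIV
cycle 24: I5 operands ready · I6 dispatched to ADD
cycle 25: I6 operands ready
cycle 27: I6 complete
cycle 28: R3←I6
cycle 29: I7 dispatched to ADD
cycle 30: I7 operands ready
cycle 32: I5 complete · I7 complete
cycle 33: R1←I5 · R2←I7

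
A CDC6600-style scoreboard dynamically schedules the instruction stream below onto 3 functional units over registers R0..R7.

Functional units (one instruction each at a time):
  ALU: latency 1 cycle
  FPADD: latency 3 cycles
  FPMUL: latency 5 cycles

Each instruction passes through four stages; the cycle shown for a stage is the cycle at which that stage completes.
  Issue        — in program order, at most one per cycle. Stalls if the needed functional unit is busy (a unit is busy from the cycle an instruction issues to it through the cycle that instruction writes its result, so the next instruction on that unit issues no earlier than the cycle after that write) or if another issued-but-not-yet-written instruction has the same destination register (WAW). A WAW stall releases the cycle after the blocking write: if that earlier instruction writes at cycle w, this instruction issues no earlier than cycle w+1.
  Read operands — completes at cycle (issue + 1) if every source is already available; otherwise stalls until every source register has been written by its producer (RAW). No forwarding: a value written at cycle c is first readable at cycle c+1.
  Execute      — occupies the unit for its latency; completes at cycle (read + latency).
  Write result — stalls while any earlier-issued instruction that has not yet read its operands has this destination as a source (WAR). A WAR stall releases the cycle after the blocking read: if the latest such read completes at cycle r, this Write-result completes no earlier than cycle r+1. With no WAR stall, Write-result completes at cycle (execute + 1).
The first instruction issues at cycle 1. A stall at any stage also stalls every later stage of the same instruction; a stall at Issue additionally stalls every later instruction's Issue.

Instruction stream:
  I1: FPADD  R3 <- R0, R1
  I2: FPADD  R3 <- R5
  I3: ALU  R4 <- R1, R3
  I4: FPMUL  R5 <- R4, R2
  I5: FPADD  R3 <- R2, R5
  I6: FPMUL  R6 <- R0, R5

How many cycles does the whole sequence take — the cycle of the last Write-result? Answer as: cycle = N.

cycle = 30

cycle 1: issue I1 (FPADD)
cycle 2: I1 read-ops
cycle 5: I1 finished on FPADD
cycle 6: I1→R3
cycle 7: issue I2 (FPADD)
cycle 8: I2 read-ops · issue I3 (ALU)
cycle 9: issue I4 (FPMUL)
cycle 11: I2 finished on FPADD
cycle 12: I2→R3
cycle 13: I3 read-ops · issue I5 (FPADD)
cycle 14: I3 finished on ALU
cycle 15: I3→R4
cycle 16: I4 read-ops
cycle 21: I4 finished on FPMUL
cycle 22: I4→R5
cycle 23: I5 read-ops · issue I6 (FPMUL)
cycle 24: I6 read-ops
cycle 26: I5 finished on FPADD
cycle 27: I5→R3
cycle 29: I6 finished on FPMUL
cycle 30: I6→R6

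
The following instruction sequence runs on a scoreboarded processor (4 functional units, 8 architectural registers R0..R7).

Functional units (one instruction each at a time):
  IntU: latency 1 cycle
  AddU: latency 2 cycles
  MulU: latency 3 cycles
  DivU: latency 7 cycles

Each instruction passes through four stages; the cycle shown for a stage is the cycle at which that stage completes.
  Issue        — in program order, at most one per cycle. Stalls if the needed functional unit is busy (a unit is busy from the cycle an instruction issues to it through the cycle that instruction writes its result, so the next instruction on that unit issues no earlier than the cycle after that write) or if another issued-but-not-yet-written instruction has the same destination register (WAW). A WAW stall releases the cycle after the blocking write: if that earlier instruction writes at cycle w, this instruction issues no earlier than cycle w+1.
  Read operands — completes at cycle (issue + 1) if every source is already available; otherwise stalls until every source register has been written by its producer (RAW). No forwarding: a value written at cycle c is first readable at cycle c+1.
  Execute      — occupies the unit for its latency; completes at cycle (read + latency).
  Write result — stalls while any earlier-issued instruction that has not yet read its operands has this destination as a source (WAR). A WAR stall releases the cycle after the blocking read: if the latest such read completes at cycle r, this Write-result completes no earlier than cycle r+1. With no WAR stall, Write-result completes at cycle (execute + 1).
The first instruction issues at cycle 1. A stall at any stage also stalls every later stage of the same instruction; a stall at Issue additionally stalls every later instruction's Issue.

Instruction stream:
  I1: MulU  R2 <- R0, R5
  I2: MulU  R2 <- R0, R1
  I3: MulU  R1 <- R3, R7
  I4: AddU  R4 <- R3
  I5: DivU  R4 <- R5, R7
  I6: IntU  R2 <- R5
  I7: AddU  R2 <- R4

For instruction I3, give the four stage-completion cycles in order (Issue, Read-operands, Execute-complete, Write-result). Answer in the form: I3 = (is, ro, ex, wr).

c1: I1 dispatched to MulU
c2: I1 operands ready
c5: I1 complete
c6: R2←I1
c7: I2 dispatched to MulU
c8: I2 operands ready
c11: I2 complete
c12: R2←I2
c13: I3 dispatched to MulU
c14: I3 operands ready; I4 dispatched to AddU
c15: I4 operands ready
c17: I3 complete; I4 complete
c18: R1←I3; R4←I4
c19: I5 dispatched to DivU
c20: I5 operands ready; I6 dispatched to IntU
c21: I6 operands ready
c22: I6 complete
c23: R2←I6
c24: I7 dispatched to AddU
c27: I5 complete
c28: R4←I5
c29: I7 operands ready
c31: I7 complete
c32: R2←I7

I3 = (13, 14, 17, 18)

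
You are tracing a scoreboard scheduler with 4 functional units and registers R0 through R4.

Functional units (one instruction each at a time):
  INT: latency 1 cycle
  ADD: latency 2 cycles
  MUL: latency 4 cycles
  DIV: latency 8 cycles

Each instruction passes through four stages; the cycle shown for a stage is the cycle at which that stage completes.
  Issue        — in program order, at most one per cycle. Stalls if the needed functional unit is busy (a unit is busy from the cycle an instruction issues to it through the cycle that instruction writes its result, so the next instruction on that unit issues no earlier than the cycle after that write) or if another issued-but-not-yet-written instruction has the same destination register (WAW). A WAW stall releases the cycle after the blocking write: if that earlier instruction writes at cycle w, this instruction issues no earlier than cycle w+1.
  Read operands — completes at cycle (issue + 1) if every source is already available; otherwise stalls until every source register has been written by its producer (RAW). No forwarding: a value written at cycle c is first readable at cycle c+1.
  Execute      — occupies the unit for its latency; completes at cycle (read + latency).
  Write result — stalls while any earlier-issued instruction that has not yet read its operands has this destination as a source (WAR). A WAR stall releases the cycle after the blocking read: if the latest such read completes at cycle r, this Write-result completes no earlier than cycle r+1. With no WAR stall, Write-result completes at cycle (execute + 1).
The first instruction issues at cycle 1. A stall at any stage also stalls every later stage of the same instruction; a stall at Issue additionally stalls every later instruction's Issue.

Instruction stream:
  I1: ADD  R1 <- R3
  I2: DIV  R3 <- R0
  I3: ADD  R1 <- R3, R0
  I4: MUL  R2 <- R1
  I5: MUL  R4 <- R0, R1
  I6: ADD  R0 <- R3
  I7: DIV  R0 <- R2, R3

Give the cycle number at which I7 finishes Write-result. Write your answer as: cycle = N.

cycle = 39

  I1 | 1 | 2 | 4 | 5
  I2 | 2 | 3 | 11 | 12
  I3 | 6 | 13 | 15 | 16   struct: ADD busy until I1 writes@5 · RAW R3: wait I2 write@12
  I4 | 7 | 17 | 21 | 22   RAW R1: wait I3 write@16
  I5 | 23 | 24 | 28 | 29   struct: MUL busy until I4 writes@22
  I6 | 24 | 25 | 27 | 28
  I7 | 29 | 30 | 38 | 39   WAW R0: wait I6 write@28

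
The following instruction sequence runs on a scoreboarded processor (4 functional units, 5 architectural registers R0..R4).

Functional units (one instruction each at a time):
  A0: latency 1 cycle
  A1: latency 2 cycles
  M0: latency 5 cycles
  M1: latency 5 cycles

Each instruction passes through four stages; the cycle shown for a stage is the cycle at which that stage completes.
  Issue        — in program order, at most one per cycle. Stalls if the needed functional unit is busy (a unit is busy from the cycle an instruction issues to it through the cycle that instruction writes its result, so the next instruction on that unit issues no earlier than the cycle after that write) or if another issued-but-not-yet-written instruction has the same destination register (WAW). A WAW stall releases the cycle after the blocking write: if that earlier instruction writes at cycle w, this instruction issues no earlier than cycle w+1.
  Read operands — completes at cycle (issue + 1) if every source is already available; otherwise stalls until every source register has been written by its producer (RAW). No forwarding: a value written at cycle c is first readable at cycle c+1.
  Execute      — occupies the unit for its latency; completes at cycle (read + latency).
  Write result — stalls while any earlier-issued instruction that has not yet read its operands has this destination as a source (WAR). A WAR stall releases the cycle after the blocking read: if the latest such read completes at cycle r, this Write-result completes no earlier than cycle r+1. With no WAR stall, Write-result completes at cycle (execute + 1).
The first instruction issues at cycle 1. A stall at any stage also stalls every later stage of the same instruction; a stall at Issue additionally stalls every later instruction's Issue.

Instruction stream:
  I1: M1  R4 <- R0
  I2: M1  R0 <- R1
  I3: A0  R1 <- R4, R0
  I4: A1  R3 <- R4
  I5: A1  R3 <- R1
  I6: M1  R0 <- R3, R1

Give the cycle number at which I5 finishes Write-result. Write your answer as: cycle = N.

cycle = 23

t=1  I1 issues→M1
t=2  I1 reads
t=7  I1 exec-done
t=8  I1 writes R4
t=9  I2 issues→M1
t=10  I2 reads · I3 issues→A0
t=11  I4 issues→A1
t=12  I4 reads
t=14  I4 exec-done
t=15  I2 exec-done · I4 writes R3
t=16  I2 writes R0 · I5 issues→A1
t=17  I3 reads · I6 issues→M1
t=18  I3 exec-done
t=19  I3 writes R1
t=20  I5 reads
t=22  I5 exec-done
t=23  I5 writes R3
t=24  I6 reads
t=29  I6 exec-done
t=30  I6 writes R0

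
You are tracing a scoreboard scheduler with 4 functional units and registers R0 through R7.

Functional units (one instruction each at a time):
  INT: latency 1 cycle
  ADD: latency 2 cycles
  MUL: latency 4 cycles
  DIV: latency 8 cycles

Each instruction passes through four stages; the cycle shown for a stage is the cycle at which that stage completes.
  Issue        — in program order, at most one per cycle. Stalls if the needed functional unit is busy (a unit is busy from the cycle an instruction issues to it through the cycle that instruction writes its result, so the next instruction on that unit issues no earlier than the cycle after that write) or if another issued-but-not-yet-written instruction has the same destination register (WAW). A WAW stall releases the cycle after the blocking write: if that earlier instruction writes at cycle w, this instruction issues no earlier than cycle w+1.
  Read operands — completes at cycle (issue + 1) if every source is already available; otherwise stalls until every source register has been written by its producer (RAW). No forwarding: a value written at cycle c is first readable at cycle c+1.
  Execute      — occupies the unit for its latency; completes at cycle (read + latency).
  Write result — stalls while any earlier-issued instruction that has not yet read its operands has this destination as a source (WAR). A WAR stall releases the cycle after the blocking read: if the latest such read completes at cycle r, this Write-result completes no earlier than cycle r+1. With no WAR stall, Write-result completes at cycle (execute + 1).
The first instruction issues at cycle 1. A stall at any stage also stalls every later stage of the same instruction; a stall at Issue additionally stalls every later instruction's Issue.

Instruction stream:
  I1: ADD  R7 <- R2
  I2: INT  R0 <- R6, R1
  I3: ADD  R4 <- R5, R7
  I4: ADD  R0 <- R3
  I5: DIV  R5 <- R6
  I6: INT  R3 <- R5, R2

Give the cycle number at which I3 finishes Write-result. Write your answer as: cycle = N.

cycle = 10

I1  is:1  ro:2  ex:4  wr:5
I2  is:2  ro:3  ex:4  wr:5
I3  is:6  ro:7  ex:9  wr:10  — struct: ADD busy until I1 writes@5
I4  is:11  ro:12  ex:14  wr:15  — struct: ADD busy until I3 writes@10
I5  is:12  ro:13  ex:21  wr:22
I6  is:13  ro:23  ex:24  wr:25  — RAW R5: wait I5 write@22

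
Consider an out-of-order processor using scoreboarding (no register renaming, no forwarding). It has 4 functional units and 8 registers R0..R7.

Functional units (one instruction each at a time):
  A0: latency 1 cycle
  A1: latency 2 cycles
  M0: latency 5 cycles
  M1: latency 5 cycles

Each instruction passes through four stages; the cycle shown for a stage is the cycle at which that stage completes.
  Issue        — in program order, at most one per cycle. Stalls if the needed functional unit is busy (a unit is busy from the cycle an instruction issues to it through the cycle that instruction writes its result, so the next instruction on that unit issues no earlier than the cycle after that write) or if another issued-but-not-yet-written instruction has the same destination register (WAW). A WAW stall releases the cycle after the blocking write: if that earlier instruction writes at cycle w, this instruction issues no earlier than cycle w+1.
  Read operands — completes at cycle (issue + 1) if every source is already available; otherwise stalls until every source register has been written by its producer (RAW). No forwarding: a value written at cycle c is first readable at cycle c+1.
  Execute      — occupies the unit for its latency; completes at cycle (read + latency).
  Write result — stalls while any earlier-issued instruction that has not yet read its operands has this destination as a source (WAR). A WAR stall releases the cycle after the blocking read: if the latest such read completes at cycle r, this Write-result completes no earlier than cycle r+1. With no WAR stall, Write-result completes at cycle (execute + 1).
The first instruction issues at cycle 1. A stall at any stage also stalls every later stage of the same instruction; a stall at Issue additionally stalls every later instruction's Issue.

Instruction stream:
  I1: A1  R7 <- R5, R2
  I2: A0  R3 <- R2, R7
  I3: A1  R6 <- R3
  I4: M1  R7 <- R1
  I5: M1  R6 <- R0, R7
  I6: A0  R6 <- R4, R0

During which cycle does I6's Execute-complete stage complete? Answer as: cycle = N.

cycle = 25

1) issue 1, read 2, done 4, write 5
2) issue 2, read 6, done 7, write 8  <RAW R7: wait I1 write@5>
3) issue 6, read 9, done 11, write 12  <struct: A1 busy until I1 writes@5 / RAW R3: wait I2 write@8>
4) issue 7, read 8, done 13, write 14
5) issue 15, read 16, done 21, write 22  <struct: M1 busy until I4 writes@14>
6) issue 23, read 24, done 25, write 26  <WAW R6: wait I5 write@22>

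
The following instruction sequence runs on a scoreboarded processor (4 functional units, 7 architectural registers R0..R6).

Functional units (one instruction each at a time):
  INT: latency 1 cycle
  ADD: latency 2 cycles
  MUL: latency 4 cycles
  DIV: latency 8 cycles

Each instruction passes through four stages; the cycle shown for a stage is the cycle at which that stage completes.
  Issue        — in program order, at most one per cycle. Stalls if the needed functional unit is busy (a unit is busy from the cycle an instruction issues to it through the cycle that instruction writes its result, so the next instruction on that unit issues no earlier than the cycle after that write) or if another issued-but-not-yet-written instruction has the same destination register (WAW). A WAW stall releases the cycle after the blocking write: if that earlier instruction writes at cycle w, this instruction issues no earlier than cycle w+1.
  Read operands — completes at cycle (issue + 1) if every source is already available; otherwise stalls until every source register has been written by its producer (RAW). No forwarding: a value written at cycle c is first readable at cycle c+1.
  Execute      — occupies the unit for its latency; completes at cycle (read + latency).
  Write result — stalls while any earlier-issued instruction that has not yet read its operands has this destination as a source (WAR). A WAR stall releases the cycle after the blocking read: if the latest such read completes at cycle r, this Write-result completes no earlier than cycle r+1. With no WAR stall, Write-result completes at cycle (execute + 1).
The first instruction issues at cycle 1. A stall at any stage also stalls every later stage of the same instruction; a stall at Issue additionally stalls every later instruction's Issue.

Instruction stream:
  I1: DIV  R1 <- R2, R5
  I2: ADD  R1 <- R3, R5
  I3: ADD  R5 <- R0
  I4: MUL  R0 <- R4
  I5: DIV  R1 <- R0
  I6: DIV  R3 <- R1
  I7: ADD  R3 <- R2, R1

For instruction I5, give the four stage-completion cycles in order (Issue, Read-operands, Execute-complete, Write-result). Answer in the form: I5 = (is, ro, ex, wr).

I5 = (19, 25, 33, 34)

t=1  I1 dispatched to DIV
t=2  I1 operands ready
t=10  I1 complete
t=11  R1←I1
t=12  I2 dispatched to ADD
t=13  I2 operands ready
t=15  I2 complete
t=16  R1←I2
t=17  I3 dispatched to ADD
t=18  I3 operands ready | I4 dispatched to MUL
t=19  I4 operands ready | I5 dispatched to DIV
t=20  I3 complete
t=21  R5←I3
t=23  I4 complete
t=24  R0←I4
t=25  I5 operands ready
t=33  I5 complete
t=34  R1←I5
t=35  I6 dispatched to DIV
t=36  I6 operands ready
t=44  I6 complete
t=45  R3←I6
t=46  I7 dispatched to ADD
t=47  I7 operands ready
t=49  I7 complete
t=50  R3←I7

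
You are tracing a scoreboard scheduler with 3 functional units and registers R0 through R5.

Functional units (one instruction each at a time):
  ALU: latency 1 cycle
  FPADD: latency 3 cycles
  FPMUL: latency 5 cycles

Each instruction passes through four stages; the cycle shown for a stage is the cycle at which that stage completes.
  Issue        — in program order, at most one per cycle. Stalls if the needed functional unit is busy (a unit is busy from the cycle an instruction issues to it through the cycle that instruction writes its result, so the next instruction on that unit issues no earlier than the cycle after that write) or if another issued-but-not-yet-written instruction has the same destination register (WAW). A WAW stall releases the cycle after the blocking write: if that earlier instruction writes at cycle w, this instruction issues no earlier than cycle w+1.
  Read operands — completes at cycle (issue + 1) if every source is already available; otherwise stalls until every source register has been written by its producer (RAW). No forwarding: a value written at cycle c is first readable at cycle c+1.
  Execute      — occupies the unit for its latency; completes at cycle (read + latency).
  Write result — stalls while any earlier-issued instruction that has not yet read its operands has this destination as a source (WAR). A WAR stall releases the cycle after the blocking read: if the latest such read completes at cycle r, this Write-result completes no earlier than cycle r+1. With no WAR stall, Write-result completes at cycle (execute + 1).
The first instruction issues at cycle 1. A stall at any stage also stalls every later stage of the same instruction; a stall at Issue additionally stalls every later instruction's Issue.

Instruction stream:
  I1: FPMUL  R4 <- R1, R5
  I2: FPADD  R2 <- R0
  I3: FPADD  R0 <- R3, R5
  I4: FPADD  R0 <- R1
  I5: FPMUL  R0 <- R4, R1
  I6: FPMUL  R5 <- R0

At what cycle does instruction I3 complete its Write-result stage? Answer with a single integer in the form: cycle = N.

[1] issue I1 (FPMUL)
[2] I1 read-ops, issue I2 (FPADD)
[3] I2 read-ops
[6] I2 finished on FPADD
[7] I1 finished on FPMUL, I2→R2
[8] I1→R4, issue I3 (FPADD)
[9] I3 read-ops
[12] I3 finished on FPADD
[13] I3→R0
[14] issue I4 (FPADD)
[15] I4 read-ops
[18] I4 finished on FPADD
[19] I4→R0
[20] issue I5 (FPMUL)
[21] I5 read-ops
[26] I5 finished on FPMUL
[27] I5→R0
[28] issue I6 (FPMUL)
[29] I6 read-ops
[34] I6 finished on FPMUL
[35] I6→R5

cycle = 13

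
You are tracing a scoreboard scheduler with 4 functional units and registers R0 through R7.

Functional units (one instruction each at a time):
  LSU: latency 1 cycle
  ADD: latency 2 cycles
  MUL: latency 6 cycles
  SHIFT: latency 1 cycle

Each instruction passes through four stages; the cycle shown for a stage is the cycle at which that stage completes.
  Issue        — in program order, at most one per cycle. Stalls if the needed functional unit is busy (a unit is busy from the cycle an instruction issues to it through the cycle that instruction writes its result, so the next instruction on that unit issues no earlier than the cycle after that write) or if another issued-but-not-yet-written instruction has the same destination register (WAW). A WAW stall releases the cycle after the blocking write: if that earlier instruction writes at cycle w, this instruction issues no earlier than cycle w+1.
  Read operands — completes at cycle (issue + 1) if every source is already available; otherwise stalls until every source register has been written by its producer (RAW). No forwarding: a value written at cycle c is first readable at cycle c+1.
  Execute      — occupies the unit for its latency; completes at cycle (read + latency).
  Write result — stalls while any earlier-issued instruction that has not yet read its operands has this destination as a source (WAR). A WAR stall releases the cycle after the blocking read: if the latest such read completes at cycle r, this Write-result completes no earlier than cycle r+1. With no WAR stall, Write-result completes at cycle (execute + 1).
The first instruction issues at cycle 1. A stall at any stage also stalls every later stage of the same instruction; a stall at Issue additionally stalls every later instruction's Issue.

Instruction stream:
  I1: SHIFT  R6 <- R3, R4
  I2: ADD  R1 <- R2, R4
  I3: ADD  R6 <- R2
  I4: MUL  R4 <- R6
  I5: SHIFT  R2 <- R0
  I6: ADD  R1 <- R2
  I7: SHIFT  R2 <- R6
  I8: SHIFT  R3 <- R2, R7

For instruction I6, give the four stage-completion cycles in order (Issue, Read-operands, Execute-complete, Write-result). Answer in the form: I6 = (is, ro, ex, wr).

  I1 | 1 | 2 | 3 | 4
  I2 | 2 | 3 | 5 | 6
  I3 | 7 | 8 | 10 | 11   struct: ADD busy until I2 writes@6
  I4 | 8 | 12 | 18 | 19   RAW R6: wait I3 write@11
  I5 | 9 | 10 | 11 | 12
  I6 | 12 | 13 | 15 | 16   struct: ADD busy until I3 writes@11
  I7 | 13 | 14 | 15 | 16
  I8 | 17 | 18 | 19 | 20   struct: SHIFT busy until I7 writes@16

I6 = (12, 13, 15, 16)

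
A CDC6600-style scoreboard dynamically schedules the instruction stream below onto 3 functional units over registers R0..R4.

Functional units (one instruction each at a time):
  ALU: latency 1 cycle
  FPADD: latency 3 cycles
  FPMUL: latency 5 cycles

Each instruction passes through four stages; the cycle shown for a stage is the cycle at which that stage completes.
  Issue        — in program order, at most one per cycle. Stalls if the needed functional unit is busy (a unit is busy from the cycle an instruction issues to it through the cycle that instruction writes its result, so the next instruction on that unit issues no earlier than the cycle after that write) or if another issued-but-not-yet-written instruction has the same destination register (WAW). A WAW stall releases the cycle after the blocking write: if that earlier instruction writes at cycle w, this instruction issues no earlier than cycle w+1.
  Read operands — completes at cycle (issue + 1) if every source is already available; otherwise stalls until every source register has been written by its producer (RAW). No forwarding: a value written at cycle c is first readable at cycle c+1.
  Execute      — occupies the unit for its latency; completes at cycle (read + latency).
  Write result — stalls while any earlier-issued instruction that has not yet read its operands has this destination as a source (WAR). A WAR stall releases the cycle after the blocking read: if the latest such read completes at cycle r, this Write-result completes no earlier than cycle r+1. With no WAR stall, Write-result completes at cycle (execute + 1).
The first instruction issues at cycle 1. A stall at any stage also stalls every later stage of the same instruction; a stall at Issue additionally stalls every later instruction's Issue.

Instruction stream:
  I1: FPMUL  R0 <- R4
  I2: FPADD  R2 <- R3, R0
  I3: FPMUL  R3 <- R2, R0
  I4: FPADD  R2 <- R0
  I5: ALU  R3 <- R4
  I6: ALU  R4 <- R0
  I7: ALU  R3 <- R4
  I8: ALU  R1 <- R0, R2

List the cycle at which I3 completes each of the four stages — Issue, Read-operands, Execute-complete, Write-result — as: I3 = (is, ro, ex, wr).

I3 = (9, 14, 19, 20)

  I1 | 1 | 2 | 7 | 8
  I2 | 2 | 9 | 12 | 13   RAW R0: wait I1 write@8
  I3 | 9 | 14 | 19 | 20   struct: FPMUL busy until I1 writes@8 · RAW R2: wait I2 write@13
  I4 | 14 | 15 | 18 | 19   struct: FPADD busy until I2 writes@13
  I5 | 21 | 22 | 23 | 24   WAW R3: wait I3 write@20
  I6 | 25 | 26 | 27 | 28   struct: ALU busy until I5 writes@24
  I7 | 29 | 30 | 31 | 32   struct: ALU busy until I6 writes@28
  I8 | 33 | 34 | 35 | 36   struct: ALU busy until I7 writes@32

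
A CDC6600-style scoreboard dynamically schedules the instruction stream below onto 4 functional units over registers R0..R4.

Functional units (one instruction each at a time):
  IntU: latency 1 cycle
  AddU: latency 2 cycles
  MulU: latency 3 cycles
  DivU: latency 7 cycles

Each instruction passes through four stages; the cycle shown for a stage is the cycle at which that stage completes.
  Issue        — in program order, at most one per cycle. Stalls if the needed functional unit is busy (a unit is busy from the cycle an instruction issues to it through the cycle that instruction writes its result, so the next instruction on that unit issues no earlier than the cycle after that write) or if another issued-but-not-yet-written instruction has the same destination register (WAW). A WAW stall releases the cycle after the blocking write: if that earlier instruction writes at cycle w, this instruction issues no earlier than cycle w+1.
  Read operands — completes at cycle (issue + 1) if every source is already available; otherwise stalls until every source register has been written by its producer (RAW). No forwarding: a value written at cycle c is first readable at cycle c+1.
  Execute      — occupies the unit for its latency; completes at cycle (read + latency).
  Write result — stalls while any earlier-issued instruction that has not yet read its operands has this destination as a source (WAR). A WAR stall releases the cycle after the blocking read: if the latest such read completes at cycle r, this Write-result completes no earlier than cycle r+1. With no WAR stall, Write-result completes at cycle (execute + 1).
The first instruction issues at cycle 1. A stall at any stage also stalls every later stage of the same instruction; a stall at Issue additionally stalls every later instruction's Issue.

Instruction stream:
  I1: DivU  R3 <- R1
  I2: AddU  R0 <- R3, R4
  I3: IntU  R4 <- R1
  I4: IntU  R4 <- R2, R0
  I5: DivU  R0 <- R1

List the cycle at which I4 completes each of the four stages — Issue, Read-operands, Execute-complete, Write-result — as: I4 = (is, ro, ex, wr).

I4 = (13, 15, 16, 17)

[I1] 1/2/9/10
[I2] 2/11/13/14  (RAW R3: wait I1 write@10)
[I3] 3/4/5/12  (WAR R4: wait I2 read@11)
[I4] 13/15/16/17  (struct: IntU busy until I3 writes@12; RAW R0: wait I2 write@14)
[I5] 15/16/23/24  (WAW R0: wait I2 write@14)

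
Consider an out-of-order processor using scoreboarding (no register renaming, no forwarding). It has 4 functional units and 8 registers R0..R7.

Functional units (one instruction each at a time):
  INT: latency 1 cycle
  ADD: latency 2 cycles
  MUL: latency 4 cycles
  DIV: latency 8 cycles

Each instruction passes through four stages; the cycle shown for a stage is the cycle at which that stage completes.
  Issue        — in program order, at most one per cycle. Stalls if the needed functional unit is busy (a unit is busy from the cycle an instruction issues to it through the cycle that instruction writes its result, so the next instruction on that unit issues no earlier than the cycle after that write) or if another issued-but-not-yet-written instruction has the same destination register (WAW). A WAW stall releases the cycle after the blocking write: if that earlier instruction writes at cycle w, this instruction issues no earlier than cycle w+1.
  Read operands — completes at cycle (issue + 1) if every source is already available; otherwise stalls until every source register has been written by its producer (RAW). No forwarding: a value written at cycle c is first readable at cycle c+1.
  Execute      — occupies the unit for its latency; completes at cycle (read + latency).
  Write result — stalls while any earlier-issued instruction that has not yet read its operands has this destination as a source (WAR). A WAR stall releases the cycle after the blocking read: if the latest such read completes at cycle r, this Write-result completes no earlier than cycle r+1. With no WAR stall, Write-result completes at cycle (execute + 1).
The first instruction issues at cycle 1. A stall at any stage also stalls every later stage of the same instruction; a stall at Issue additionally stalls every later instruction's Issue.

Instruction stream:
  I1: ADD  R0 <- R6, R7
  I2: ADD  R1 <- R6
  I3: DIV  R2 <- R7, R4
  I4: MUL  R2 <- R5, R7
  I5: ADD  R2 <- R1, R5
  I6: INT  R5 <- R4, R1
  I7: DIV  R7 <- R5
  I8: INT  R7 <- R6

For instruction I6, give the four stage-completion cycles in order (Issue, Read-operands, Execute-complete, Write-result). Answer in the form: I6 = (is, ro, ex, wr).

I6 = (26, 27, 28, 29)

  I1 | 1 | 2 | 4 | 5
  I2 | 6 | 7 | 9 | 10   struct: ADD busy until I1 writes@5
  I3 | 7 | 8 | 16 | 17
  I4 | 18 | 19 | 23 | 24   WAW R2: wait I3 write@17
  I5 | 25 | 26 | 28 | 29   WAW R2: wait I4 write@24
  I6 | 26 | 27 | 28 | 29
  I7 | 27 | 30 | 38 | 39   RAW R5: wait I6 write@29
  I8 | 40 | 41 | 42 | 43   WAW R7: wait I7 write@39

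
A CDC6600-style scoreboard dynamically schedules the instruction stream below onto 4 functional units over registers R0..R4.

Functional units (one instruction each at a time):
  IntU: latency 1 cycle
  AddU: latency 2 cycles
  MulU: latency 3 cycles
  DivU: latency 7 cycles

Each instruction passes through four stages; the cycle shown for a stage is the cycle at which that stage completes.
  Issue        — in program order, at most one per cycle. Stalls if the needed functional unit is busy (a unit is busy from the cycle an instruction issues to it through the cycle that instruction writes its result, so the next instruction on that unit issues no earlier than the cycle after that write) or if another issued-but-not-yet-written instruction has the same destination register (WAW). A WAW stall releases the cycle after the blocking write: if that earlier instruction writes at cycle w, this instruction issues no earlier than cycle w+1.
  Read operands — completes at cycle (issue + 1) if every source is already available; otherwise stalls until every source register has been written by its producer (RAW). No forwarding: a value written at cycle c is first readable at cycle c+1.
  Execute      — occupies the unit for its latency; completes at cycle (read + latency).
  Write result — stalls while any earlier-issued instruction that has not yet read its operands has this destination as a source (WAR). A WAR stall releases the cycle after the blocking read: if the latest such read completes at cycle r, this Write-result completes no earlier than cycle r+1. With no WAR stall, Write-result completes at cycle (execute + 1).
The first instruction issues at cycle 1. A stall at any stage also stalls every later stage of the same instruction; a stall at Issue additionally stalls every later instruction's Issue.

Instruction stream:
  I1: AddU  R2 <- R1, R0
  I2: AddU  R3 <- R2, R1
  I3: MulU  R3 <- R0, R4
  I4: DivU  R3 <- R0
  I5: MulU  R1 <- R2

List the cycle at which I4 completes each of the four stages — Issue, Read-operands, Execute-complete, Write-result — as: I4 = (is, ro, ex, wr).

t=1  issue I1 (AddU)
t=2  I1 read-ops
t=4  I1 finished on AddU
t=5  I1→R2
t=6  issue I2 (AddU)
t=7  I2 read-ops
t=9  I2 finished on AddU
t=10  I2→R3
t=11  issue I3 (MulU)
t=12  I3 read-ops
t=15  I3 finished on MulU
t=16  I3→R3
t=17  issue I4 (DivU)
t=18  I4 read-ops; issue I5 (MulU)
t=19  I5 read-ops
t=22  I5 finished on MulU
t=23  I5→R1
t=25  I4 finished on DivU
t=26  I4→R3

I4 = (17, 18, 25, 26)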